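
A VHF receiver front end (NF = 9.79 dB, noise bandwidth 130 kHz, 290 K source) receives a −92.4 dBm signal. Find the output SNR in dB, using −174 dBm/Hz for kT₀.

20.7 dB

Noise floor: N = −174 + 10 log₁₀(B) + NF
10 log₁₀(1.30×10⁵) = 51.14 dB
N = −174 + 51.14 + 9.79 = −113.07 dBm
SNR = P_sig − N = −92.4 − (−113.07) = 20.67 dB → 20.7 dB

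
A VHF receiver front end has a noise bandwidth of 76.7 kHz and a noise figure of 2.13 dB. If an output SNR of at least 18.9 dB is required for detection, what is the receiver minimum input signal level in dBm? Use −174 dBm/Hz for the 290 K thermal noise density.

−104.1 dBm

Sensitivity = −174 + 10 log₁₀(B) + NF + SNR_min
= −174 + 48.85 + 2.13 + 18.9
= −104.12 dBm → −104.1 dBm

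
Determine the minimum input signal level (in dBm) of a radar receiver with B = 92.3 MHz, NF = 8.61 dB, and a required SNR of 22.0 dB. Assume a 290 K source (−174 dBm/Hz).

Sensitivity = −174 + 10 log₁₀(B) + NF + SNR_min
= −174 + 79.65 + 8.61 + 22.0
= −63.74 dBm → −63.7 dBm

−63.7 dBm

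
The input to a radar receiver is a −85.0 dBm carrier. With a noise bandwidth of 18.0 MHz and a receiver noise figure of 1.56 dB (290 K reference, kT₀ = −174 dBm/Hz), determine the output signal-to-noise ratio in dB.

14.9 dB

Noise floor: N = −174 + 10 log₁₀(B) + NF
10 log₁₀(1.80×10⁷) = 72.55 dB
N = −174 + 72.55 + 1.56 = −99.89 dBm
SNR = P_sig − N = −85.0 − (−99.89) = 14.89 dB → 14.9 dB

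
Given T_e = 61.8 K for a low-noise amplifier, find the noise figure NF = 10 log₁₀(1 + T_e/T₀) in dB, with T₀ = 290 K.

0.839 dB

F = 1 + T_e/T₀ = 1 + 61.8/290 = 1.2131
NF = 10 log₁₀(1.2131) = 0.839 dB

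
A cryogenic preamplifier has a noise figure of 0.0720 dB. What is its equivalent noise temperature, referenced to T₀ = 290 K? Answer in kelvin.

4.85 K

F = 10^(0.0720/10) = 1.01672
T_e = (F − 1)·T₀ = (1.01672 − 1) × 290 = 4.85 K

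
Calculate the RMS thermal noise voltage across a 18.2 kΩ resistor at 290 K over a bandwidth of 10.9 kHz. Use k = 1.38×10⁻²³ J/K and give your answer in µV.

V_n = √(4kTRB)
4kTRB = 4 × 1.38×10⁻²³ × 290 × 1.82×10⁴ × 1.09×10⁴ = 3.18×10⁻¹² V²
V_n = √(3.18×10⁻¹²) = 1.78×10⁻⁶ V = 1.78 µV

1.78 µV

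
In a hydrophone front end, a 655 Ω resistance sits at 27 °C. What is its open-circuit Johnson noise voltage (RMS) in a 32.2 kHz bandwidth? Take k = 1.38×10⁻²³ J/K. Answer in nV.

591 nV

T = 27 °C + 273.15 = 300.15 K
V_n = √(4kTRB)
4kTRB = 4 × 1.38×10⁻²³ × 300.15 × 6.55×10² × 3.22×10⁴ = 3.49×10⁻¹³ V²
V_n = √(3.49×10⁻¹³) = 5.91×10⁻⁷ V = 591 nV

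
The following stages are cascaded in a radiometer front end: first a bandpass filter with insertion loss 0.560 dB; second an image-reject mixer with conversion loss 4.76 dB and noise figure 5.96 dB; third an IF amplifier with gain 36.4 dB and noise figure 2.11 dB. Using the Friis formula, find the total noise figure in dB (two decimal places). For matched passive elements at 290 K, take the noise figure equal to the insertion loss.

8.21 dB

Convert to linear (a loss of L dB is a gain of −L dB): F_i = 10^(NF_i/10), G_i = 10^(G_i,dB/10)
  Stage 1: F_1 = 10^(0.560/10) = 1.138, G_1 = 10^(−0.560/10) = 0.8790
  Stage 2: F_2 = 10^(5.96/10) = 3.945, G_2 = 10^(−4.76/10) = 0.3342
  Stage 3: F_3 = 10^(2.11/10) = 1.626, G_3 = 10^(36.4/10) = 4365
Friis cascade:
  F = 1.138 + (3.945 − 1)/0.8790 + (1.626 − 1)/0.2938 = 6.617
NF = 10 log₁₀(6.617) = 8.21 dB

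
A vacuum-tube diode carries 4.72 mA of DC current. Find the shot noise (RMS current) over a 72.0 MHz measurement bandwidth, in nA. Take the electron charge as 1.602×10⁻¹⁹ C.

I_n = √(2qI·B)
2qI·B = 2 × 1.602×10⁻¹⁹ × 4.72×10⁻³ × 7.20×10⁷ = 1.09×10⁻¹³ A²
I_n = √(1.09×10⁻¹³) = 3.30×10⁻⁷ A = 330 nA

330 nA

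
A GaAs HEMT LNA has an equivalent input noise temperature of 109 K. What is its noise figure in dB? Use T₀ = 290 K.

1.39 dB

F = 1 + T_e/T₀ = 1 + 109/290 = 1.37586
NF = 10 log₁₀(1.37586) = 1.39 dB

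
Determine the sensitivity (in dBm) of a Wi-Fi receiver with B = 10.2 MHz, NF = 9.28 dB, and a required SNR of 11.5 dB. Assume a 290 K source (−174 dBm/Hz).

Sensitivity = −174 + 10 log₁₀(B) + NF + SNR_min
= −174 + 70.09 + 9.28 + 11.5
= −83.13 dBm → −83.1 dBm

−83.1 dBm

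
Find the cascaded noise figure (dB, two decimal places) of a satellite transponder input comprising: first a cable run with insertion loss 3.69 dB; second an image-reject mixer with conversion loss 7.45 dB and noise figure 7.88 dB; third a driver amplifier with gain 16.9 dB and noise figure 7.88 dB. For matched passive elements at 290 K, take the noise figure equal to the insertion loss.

19.09 dB

Convert to linear (a loss of L dB is a gain of −L dB): F_i = 10^(NF_i/10), G_i = 10^(G_i,dB/10)
  Stage 1: F_1 = 10^(3.69/10) = 2.339, G_1 = 10^(−3.69/10) = 0.4276
  Stage 2: F_2 = 10^(7.88/10) = 6.138, G_2 = 10^(−7.45/10) = 0.1799
  Stage 3: F_3 = 10^(7.88/10) = 6.138, G_3 = 10^(16.9/10) = 48.98
Friis cascade:
  F = 2.339 + (6.138 − 1)/0.4276 + (6.138 − 1)/0.07691 = 81.15
NF = 10 log₁₀(81.15) = 19.09 dB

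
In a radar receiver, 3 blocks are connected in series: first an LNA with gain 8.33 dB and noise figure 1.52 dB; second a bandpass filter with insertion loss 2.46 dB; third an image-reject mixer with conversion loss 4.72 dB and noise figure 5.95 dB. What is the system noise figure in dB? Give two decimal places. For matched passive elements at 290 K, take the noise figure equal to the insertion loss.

Convert to linear (a loss of L dB is a gain of −L dB): F_i = 10^(NF_i/10), G_i = 10^(G_i,dB/10)
  Stage 1: F_1 = 10^(1.52/10) = 1.419, G_1 = 10^(8.33/10) = 6.808
  Stage 2: F_2 = 10^(2.46/10) = 1.762, G_2 = 10^(−2.46/10) = 0.5675
  Stage 3: F_3 = 10^(5.95/10) = 3.936, G_3 = 10^(−4.72/10) = 0.3373
Friis cascade:
  F = 1.419 + (1.762 − 1)/6.808 + (3.936 − 1)/3.864 = 2.291
NF = 10 log₁₀(2.291) = 3.60 dB

3.60 dB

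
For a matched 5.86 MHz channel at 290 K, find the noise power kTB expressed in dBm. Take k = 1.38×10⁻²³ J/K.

P_n = kTB = 1.38×10⁻²³ × 290 × 5.86×10⁶ = 2.35×10⁻¹⁴ W
In dBm: 10 log₁₀(2.35×10⁻¹⁴ / 10⁻³) = −106.3 dBm

−106.3 dBm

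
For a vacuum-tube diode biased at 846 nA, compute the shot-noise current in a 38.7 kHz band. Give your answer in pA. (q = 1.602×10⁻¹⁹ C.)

I_n = √(2qI·B)
2qI·B = 2 × 1.602×10⁻¹⁹ × 8.46×10⁻⁷ × 3.87×10⁴ = 1.05×10⁻²⁰ A²
I_n = √(1.05×10⁻²⁰) = 1.02×10⁻¹⁰ A = 102 pA

102 pA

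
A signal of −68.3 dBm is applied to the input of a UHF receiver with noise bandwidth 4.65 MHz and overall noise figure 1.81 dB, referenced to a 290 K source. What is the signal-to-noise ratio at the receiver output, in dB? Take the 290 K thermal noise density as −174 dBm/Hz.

37.2 dB

Noise floor: N = −174 + 10 log₁₀(B) + NF
10 log₁₀(4.65×10⁶) = 66.67 dB
N = −174 + 66.67 + 1.81 = −105.52 dBm
SNR = P_sig − N = −68.3 − (−105.52) = 37.22 dB → 37.2 dB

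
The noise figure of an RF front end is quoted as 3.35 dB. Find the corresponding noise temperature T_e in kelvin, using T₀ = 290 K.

F = 10^(3.35/10) = 2.16272
T_e = (F − 1)·T₀ = (2.16272 − 1) × 290 = 337 K

337 K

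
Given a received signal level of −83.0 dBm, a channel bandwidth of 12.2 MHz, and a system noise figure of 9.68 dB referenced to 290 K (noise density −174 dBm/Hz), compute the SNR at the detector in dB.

10.5 dB

Noise floor: N = −174 + 10 log₁₀(B) + NF
10 log₁₀(1.22×10⁷) = 70.86 dB
N = −174 + 70.86 + 9.68 = −93.46 dBm
SNR = P_sig − N = −83.0 − (−93.46) = 10.46 dB → 10.5 dB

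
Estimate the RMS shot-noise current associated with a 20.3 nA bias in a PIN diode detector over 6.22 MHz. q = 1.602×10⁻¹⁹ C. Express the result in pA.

I_n = √(2qI·B)
2qI·B = 2 × 1.602×10⁻¹⁹ × 2.03×10⁻⁸ × 6.22×10⁶ = 4.05×10⁻²⁰ A²
I_n = √(4.05×10⁻²⁰) = 2.01×10⁻¹⁰ A = 201 pA

201 pA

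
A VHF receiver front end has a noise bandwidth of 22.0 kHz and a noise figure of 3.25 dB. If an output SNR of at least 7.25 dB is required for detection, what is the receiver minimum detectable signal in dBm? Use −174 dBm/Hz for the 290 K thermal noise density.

−120.1 dBm

Sensitivity = −174 + 10 log₁₀(B) + NF + SNR_min
= −174 + 43.42 + 3.25 + 7.25
= −120.08 dBm → −120.1 dBm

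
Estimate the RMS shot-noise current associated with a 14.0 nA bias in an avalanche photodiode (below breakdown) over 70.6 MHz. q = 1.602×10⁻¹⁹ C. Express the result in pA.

563 pA

I_n = √(2qI·B)
2qI·B = 2 × 1.602×10⁻¹⁹ × 1.40×10⁻⁸ × 7.06×10⁷ = 3.17×10⁻¹⁹ A²
I_n = √(3.17×10⁻¹⁹) = 5.63×10⁻¹⁰ A = 563 pA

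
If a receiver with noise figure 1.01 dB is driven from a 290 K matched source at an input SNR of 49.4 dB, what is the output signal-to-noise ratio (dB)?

48.39 dB

By definition F = SNR_in/SNR_out, so in dB: SNR_out = SNR_in − NF
SNR_out = 49.4 − 1.01 = 48.39 dB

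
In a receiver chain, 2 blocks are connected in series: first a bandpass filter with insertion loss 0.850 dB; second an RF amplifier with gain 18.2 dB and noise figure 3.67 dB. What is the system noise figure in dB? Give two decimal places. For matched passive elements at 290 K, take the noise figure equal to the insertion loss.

4.52 dB

Convert to linear (a loss of L dB is a gain of −L dB): F_i = 10^(NF_i/10), G_i = 10^(G_i,dB/10)
  Stage 1: F_1 = 10^(0.850/10) = 1.216, G_1 = 10^(−0.850/10) = 0.8222
  Stage 2: F_2 = 10^(3.67/10) = 2.328, G_2 = 10^(18.2/10) = 66.07
Friis cascade:
  F = 1.216 + (2.328 − 1)/0.8222 = 2.831
NF = 10 log₁₀(2.831) = 4.52 dB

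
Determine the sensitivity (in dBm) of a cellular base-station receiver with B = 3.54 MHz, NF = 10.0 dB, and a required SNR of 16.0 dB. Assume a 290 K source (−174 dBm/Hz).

−82.5 dBm

Sensitivity = −174 + 10 log₁₀(B) + NF + SNR_min
= −174 + 65.49 + 10.0 + 16.0
= −82.51 dBm → −82.5 dBm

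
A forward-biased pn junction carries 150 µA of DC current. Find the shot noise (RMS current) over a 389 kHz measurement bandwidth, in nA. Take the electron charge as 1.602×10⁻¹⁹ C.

4.32 nA

I_n = √(2qI·B)
2qI·B = 2 × 1.602×10⁻¹⁹ × 1.50×10⁻⁴ × 3.89×10⁵ = 1.87×10⁻¹⁷ A²
I_n = √(1.87×10⁻¹⁷) = 4.32×10⁻⁹ A = 4.32 nA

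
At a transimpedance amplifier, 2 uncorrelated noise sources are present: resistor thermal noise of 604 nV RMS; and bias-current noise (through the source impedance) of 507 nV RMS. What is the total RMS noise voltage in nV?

Uncorrelated sources add in power (mean-square): V_tot = √(ΣV_i²)
V_tot = √[(6.04×10⁻⁷)² + (5.07×10⁻⁷)²] = 7.89×10⁻⁷ V = 789 nV

789 nV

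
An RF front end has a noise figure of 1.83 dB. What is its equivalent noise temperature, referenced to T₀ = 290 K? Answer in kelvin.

F = 10^(1.83/10) = 1.52405
T_e = (F − 1)·T₀ = (1.52405 − 1) × 290 = 152 K

152 K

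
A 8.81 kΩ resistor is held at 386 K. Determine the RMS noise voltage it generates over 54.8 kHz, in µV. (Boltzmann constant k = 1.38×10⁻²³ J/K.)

3.21 µV

V_n = √(4kTRB)
4kTRB = 4 × 1.38×10⁻²³ × 386 × 8.81×10³ × 5.48×10⁴ = 1.03×10⁻¹¹ V²
V_n = √(1.03×10⁻¹¹) = 3.21×10⁻⁶ V = 3.21 µV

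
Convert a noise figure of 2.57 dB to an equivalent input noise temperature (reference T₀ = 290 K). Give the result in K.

234 K

F = 10^(2.57/10) = 1.80717
T_e = (F − 1)·T₀ = (1.80717 − 1) × 290 = 234 K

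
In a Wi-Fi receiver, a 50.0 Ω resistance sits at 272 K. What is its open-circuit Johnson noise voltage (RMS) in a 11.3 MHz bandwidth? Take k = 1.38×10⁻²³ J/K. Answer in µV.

2.91 µV

V_n = √(4kTRB)
4kTRB = 4 × 1.38×10⁻²³ × 272 × 5.00×10¹ × 1.13×10⁷ = 8.48×10⁻¹² V²
V_n = √(8.48×10⁻¹²) = 2.91×10⁻⁶ V = 2.91 µV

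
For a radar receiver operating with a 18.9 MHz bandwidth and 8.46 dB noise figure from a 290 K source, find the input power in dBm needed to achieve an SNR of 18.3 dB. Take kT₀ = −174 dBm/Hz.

−74.5 dBm

Sensitivity = −174 + 10 log₁₀(B) + NF + SNR_min
= −174 + 72.76 + 8.46 + 18.3
= −74.48 dBm → −74.5 dBm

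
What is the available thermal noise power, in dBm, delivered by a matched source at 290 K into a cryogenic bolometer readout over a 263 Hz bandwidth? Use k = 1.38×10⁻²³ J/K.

−149.8 dBm

P_n = kTB = 1.38×10⁻²³ × 290 × 2.63×10² = 1.05×10⁻¹⁸ W
In dBm: 10 log₁₀(1.05×10⁻¹⁸ / 10⁻³) = −149.8 dBm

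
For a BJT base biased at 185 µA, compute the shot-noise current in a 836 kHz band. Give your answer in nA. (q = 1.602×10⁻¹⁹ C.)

7.04 nA

I_n = √(2qI·B)
2qI·B = 2 × 1.602×10⁻¹⁹ × 1.85×10⁻⁴ × 8.36×10⁵ = 4.96×10⁻¹⁷ A²
I_n = √(4.96×10⁻¹⁷) = 7.04×10⁻⁹ A = 7.04 nA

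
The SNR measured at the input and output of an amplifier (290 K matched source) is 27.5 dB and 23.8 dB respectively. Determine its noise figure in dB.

NF (dB) = SNR_in(dB) − SNR_out(dB) when the source is at T₀
NF = 27.5 − 23.8 = 3.7 dB

3.7 dB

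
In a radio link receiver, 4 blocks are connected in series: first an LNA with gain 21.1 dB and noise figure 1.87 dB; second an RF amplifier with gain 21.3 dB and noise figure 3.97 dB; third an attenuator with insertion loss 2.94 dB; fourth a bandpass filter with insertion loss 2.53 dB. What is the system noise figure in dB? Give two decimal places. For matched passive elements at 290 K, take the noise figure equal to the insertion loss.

Convert to linear (a loss of L dB is a gain of −L dB): F_i = 10^(NF_i/10), G_i = 10^(G_i,dB/10)
  Stage 1: F_1 = 10^(1.87/10) = 1.538, G_1 = 10^(21.1/10) = 128.8
  Stage 2: F_2 = 10^(3.97/10) = 2.495, G_2 = 10^(21.3/10) = 134.9
  Stage 3: F_3 = 10^(2.94/10) = 1.968, G_3 = 10^(−2.94/10) = 0.5082
  Stage 4: F_4 = 10^(2.53/10) = 1.791, G_4 = 10^(−2.53/10) = 0.5585
Friis cascade:
  F = 1.538 + (2.495 − 1)/128.8 + (1.968 − 1)/1.738×10⁴ + (1.791 − 1)/8831 = 1.550
NF = 10 log₁₀(1.550) = 1.90 dB

1.90 dB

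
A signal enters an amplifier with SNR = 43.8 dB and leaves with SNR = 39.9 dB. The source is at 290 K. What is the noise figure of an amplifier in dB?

NF (dB) = SNR_in(dB) − SNR_out(dB) when the source is at T₀
NF = 43.8 − 39.9 = 3.9 dB

3.9 dB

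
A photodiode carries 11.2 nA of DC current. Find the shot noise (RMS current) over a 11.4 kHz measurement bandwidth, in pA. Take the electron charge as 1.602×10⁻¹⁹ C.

6.40 pA

I_n = √(2qI·B)
2qI·B = 2 × 1.602×10⁻¹⁹ × 1.12×10⁻⁸ × 1.14×10⁴ = 4.09×10⁻²³ A²
I_n = √(4.09×10⁻²³) = 6.40×10⁻¹² A = 6.40 pA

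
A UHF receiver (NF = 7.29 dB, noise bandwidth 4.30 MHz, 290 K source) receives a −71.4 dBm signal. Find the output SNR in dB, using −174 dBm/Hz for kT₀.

Noise floor: N = −174 + 10 log₁₀(B) + NF
10 log₁₀(4.30×10⁶) = 66.33 dB
N = −174 + 66.33 + 7.29 = −100.38 dBm
SNR = P_sig − N = −71.4 − (−100.38) = 28.98 dB → 29.0 dB

29.0 dB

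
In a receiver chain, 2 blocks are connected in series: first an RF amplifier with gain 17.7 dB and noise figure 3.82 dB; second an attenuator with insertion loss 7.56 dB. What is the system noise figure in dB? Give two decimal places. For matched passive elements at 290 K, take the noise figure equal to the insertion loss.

3.96 dB

Convert to linear (a loss of L dB is a gain of −L dB): F_i = 10^(NF_i/10), G_i = 10^(G_i,dB/10)
  Stage 1: F_1 = 10^(3.82/10) = 2.410, G_1 = 10^(17.7/10) = 58.88
  Stage 2: F_2 = 10^(7.56/10) = 5.702, G_2 = 10^(−7.56/10) = 0.1754
Friis cascade:
  F = 2.410 + (5.702 − 1)/58.88 = 2.490
NF = 10 log₁₀(2.490) = 3.96 dB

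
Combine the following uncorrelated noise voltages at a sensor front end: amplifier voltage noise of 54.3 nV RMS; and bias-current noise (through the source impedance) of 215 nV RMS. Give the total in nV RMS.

Uncorrelated sources add in power (mean-square): V_tot = √(ΣV_i²)
V_tot = √[(5.43×10⁻⁸)² + (2.15×10⁻⁷)²] = 2.22×10⁻⁷ V = 222 nV

222 nV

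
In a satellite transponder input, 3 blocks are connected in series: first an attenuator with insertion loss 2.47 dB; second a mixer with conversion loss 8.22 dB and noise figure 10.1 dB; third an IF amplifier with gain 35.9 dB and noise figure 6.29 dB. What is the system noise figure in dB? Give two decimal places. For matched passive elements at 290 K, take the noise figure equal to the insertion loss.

Convert to linear (a loss of L dB is a gain of −L dB): F_i = 10^(NF_i/10), G_i = 10^(G_i,dB/10)
  Stage 1: F_1 = 10^(2.47/10) = 1.766, G_1 = 10^(−2.47/10) = 0.5662
  Stage 2: F_2 = 10^(10.1/10) = 10.23, G_2 = 10^(−8.22/10) = 0.1507
  Stage 3: F_3 = 10^(6.29/10) = 4.256, G_3 = 10^(35.9/10) = 3890
Friis cascade:
  F = 1.766 + (10.23 − 1)/0.5662 + (4.256 − 1)/0.08531 = 56.24
NF = 10 log₁₀(56.24) = 17.50 dB

17.50 dB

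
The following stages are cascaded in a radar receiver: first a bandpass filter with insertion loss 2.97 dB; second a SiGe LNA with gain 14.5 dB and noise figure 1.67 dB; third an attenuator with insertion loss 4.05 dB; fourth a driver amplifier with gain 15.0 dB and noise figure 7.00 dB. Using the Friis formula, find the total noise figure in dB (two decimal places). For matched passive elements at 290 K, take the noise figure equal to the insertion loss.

5.72 dB

Convert to linear (a loss of L dB is a gain of −L dB): F_i = 10^(NF_i/10), G_i = 10^(G_i,dB/10)
  Stage 1: F_1 = 10^(2.97/10) = 1.982, G_1 = 10^(−2.97/10) = 0.5047
  Stage 2: F_2 = 10^(1.67/10) = 1.469, G_2 = 10^(14.5/10) = 28.18
  Stage 3: F_3 = 10^(4.05/10) = 2.541, G_3 = 10^(−4.05/10) = 0.3936
  Stage 4: F_4 = 10^(7.00/10) = 5.012, G_4 = 10^(15.0/10) = 31.62
Friis cascade:
  F = 1.982 + (1.469 − 1)/0.5047 + (2.541 − 1)/14.22 + (5.012 − 1)/5.598 = 3.736
NF = 10 log₁₀(3.736) = 5.72 dB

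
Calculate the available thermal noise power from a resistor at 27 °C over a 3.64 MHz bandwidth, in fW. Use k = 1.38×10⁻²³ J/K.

15.1 fW

T = 27 °C + 273.15 = 300.15 K
P_n = kTB = 1.38×10⁻²³ × 300.15 × 3.64×10⁶ = 1.51×10⁻¹⁴ W = 15.1 fW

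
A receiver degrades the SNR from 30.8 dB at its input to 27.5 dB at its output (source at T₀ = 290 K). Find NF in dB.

NF (dB) = SNR_in(dB) − SNR_out(dB) when the source is at T₀
NF = 30.8 − 27.5 = 3.3 dB

3.3 dB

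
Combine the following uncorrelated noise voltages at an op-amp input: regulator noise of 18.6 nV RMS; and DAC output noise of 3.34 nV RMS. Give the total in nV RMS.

18.9 nV

Uncorrelated sources add in power (mean-square): V_tot = √(ΣV_i²)
V_tot = √[(1.86×10⁻⁸)² + (3.34×10⁻⁹)²] = 1.89×10⁻⁸ V = 18.9 nV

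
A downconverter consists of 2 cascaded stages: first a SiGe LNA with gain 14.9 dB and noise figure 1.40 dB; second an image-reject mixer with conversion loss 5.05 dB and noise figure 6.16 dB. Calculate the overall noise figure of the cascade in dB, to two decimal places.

1.71 dB

Convert to linear (a loss of L dB is a gain of −L dB): F_i = 10^(NF_i/10), G_i = 10^(G_i,dB/10)
  Stage 1: F_1 = 10^(1.40/10) = 1.380, G_1 = 10^(14.9/10) = 30.90
  Stage 2: F_2 = 10^(6.16/10) = 4.130, G_2 = 10^(−5.05/10) = 0.3126
Friis cascade:
  F = 1.380 + (4.130 − 1)/30.90 = 1.482
NF = 10 log₁₀(1.482) = 1.71 dB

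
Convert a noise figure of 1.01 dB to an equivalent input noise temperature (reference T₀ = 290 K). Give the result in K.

75.9 K

F = 10^(1.01/10) = 1.26183
T_e = (F − 1)·T₀ = (1.26183 − 1) × 290 = 75.9 K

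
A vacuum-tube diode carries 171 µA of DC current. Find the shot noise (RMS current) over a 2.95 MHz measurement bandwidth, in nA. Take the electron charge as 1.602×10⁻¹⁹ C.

12.7 nA

I_n = √(2qI·B)
2qI·B = 2 × 1.602×10⁻¹⁹ × 1.71×10⁻⁴ × 2.95×10⁶ = 1.62×10⁻¹⁶ A²
I_n = √(1.62×10⁻¹⁶) = 1.27×10⁻⁸ A = 12.7 nA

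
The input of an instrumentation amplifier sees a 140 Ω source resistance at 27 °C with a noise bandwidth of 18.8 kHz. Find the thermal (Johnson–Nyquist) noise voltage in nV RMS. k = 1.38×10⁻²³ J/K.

T = 27 °C + 273.15 = 300.15 K
V_n = √(4kTRB)
4kTRB = 4 × 1.38×10⁻²³ × 300.15 × 1.40×10² × 1.88×10⁴ = 4.36×10⁻¹⁴ V²
V_n = √(4.36×10⁻¹⁴) = 2.09×10⁻⁷ V = 209 nV

209 nV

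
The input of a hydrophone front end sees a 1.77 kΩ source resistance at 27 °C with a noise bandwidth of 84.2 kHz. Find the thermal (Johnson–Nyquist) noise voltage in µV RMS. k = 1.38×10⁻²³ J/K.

1.57 µV

T = 27 °C + 273.15 = 300.15 K
V_n = √(4kTRB)
4kTRB = 4 × 1.38×10⁻²³ × 300.15 × 1.77×10³ × 8.42×10⁴ = 2.47×10⁻¹² V²
V_n = √(2.47×10⁻¹²) = 1.57×10⁻⁶ V = 1.57 µV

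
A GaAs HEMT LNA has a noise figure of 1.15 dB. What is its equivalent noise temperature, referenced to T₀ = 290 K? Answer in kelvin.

87.9 K

F = 10^(1.15/10) = 1.30317
T_e = (F − 1)·T₀ = (1.30317 − 1) × 290 = 87.9 K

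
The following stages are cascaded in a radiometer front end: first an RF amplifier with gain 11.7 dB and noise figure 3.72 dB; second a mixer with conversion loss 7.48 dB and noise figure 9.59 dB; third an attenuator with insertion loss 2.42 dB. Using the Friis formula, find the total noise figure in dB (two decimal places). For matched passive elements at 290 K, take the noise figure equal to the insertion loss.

Convert to linear (a loss of L dB is a gain of −L dB): F_i = 10^(NF_i/10), G_i = 10^(G_i,dB/10)
  Stage 1: F_1 = 10^(3.72/10) = 2.355, G_1 = 10^(11.7/10) = 14.79
  Stage 2: F_2 = 10^(9.59/10) = 9.099, G_2 = 10^(−7.48/10) = 0.1786
  Stage 3: F_3 = 10^(2.42/10) = 1.746, G_3 = 10^(−2.42/10) = 0.5728
Friis cascade:
  F = 2.355 + (9.099 − 1)/14.79 + (1.746 − 1)/2.642 = 3.185
NF = 10 log₁₀(3.185) = 5.03 dB

5.03 dB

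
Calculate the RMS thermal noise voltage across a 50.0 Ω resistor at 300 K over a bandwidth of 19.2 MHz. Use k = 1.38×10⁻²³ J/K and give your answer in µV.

V_n = √(4kTRB)
4kTRB = 4 × 1.38×10⁻²³ × 300 × 5.00×10¹ × 1.92×10⁷ = 1.59×10⁻¹¹ V²
V_n = √(1.59×10⁻¹¹) = 3.99×10⁻⁶ V = 3.99 µV

3.99 µV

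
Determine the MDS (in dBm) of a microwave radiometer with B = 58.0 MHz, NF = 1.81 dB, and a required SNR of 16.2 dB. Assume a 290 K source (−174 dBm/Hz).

−78.4 dBm

Sensitivity = −174 + 10 log₁₀(B) + NF + SNR_min
= −174 + 77.63 + 1.81 + 16.2
= −78.36 dBm → −78.4 dBm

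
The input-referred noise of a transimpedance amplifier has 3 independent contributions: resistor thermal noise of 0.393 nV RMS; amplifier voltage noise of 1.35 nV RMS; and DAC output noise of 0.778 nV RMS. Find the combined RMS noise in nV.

1.61 nV

Uncorrelated sources add in power (mean-square): V_tot = √(ΣV_i²)
V_tot = √[(3.93×10⁻¹⁰)² + (1.35×10⁻⁹)² + (7.78×10⁻¹⁰)²] = 1.61×10⁻⁹ V = 1.61 nV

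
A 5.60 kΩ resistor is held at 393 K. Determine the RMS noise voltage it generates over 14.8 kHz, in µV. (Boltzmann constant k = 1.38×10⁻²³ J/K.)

V_n = √(4kTRB)
4kTRB = 4 × 1.38×10⁻²³ × 393 × 5.60×10³ × 1.48×10⁴ = 1.80×10⁻¹² V²
V_n = √(1.80×10⁻¹²) = 1.34×10⁻⁶ V = 1.34 µV

1.34 µV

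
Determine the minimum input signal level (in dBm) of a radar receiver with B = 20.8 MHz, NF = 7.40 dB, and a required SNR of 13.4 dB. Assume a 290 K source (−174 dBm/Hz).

−80.0 dBm

Sensitivity = −174 + 10 log₁₀(B) + NF + SNR_min
= −174 + 73.18 + 7.40 + 13.4
= −80.02 dBm → −80.0 dBm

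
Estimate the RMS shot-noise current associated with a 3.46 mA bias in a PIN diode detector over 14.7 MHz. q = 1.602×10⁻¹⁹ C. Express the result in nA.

128 nA

I_n = √(2qI·B)
2qI·B = 2 × 1.602×10⁻¹⁹ × 3.46×10⁻³ × 1.47×10⁷ = 1.63×10⁻¹⁴ A²
I_n = √(1.63×10⁻¹⁴) = 1.28×10⁻⁷ A = 128 nA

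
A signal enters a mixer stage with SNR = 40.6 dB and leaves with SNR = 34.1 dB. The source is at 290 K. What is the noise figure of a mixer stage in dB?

NF (dB) = SNR_in(dB) − SNR_out(dB) when the source is at T₀
NF = 40.6 − 34.1 = 6.5 dB

6.5 dB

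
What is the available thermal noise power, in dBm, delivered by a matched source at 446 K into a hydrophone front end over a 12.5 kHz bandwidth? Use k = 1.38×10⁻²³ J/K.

P_n = kTB = 1.38×10⁻²³ × 446 × 1.25×10⁴ = 7.69×10⁻¹⁷ W
In dBm: 10 log₁₀(7.69×10⁻¹⁷ / 10⁻³) = −131.1 dBm

−131.1 dBm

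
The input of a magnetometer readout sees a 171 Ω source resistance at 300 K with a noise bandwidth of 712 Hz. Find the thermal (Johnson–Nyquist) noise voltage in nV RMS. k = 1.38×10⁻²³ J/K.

44.9 nV

V_n = √(4kTRB)
4kTRB = 4 × 1.38×10⁻²³ × 300 × 1.71×10² × 7.12×10² = 2.02×10⁻¹⁵ V²
V_n = √(2.02×10⁻¹⁵) = 4.49×10⁻⁸ V = 44.9 nV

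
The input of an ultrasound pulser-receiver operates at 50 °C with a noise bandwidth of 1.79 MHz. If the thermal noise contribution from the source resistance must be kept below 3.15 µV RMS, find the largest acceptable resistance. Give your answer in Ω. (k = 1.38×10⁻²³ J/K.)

T = 50 °C + 273.15 = 323.15 K
Johnson–Nyquist: V_n = √(4kTRB) ⇒ R = V_n² / (4kTB)
4kTB = 4 × 1.38×10⁻²³ × 323.15 × 1.79×10⁶ = 3.19×10⁻¹⁴
R = (3.15×10⁻⁶)² / 3.19×10⁻¹⁴ = 3.11×10² Ω = 311 Ω

311 Ω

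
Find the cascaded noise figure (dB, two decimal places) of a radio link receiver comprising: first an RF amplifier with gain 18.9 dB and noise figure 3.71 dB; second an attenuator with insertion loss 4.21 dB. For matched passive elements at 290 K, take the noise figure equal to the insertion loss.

Convert to linear (a loss of L dB is a gain of −L dB): F_i = 10^(NF_i/10), G_i = 10^(G_i,dB/10)
  Stage 1: F_1 = 10^(3.71/10) = 2.350, G_1 = 10^(18.9/10) = 77.62
  Stage 2: F_2 = 10^(4.21/10) = 2.636, G_2 = 10^(−4.21/10) = 0.3793
Friis cascade:
  F = 2.350 + (2.636 − 1)/77.62 = 2.371
NF = 10 log₁₀(2.371) = 3.75 dB

3.75 dB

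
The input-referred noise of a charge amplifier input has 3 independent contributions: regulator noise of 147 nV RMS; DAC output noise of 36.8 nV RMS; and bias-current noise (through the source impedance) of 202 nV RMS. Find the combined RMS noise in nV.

Uncorrelated sources add in power (mean-square): V_tot = √(ΣV_i²)
V_tot = √[(1.47×10⁻⁷)² + (3.68×10⁻⁸)² + (2.02×10⁻⁷)²] = 2.53×10⁻⁷ V = 253 nV

253 nV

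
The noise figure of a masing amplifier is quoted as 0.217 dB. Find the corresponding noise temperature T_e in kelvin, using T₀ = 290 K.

14.9 K

F = 10^(0.217/10) = 1.05124
T_e = (F − 1)·T₀ = (1.05124 − 1) × 290 = 14.9 K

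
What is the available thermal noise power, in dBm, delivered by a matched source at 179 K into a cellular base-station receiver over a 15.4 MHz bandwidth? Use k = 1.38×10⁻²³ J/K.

−104.2 dBm

P_n = kTB = 1.38×10⁻²³ × 179 × 1.54×10⁷ = 3.80×10⁻¹⁴ W
In dBm: 10 log₁₀(3.80×10⁻¹⁴ / 10⁻³) = −104.2 dBm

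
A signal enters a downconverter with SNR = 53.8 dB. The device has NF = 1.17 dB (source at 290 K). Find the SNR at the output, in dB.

52.63 dB

By definition F = SNR_in/SNR_out, so in dB: SNR_out = SNR_in − NF
SNR_out = 53.8 − 1.17 = 52.63 dB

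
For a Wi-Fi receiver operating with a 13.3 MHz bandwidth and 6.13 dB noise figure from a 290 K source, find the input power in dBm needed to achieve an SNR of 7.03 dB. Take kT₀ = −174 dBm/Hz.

−89.6 dBm

Sensitivity = −174 + 10 log₁₀(B) + NF + SNR_min
= −174 + 71.24 + 6.13 + 7.03
= −89.60 dBm → −89.6 dBm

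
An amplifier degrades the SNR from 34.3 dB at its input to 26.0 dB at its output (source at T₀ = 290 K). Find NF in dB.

8.3 dB

NF (dB) = SNR_in(dB) − SNR_out(dB) when the source is at T₀
NF = 34.3 − 26.0 = 8.3 dB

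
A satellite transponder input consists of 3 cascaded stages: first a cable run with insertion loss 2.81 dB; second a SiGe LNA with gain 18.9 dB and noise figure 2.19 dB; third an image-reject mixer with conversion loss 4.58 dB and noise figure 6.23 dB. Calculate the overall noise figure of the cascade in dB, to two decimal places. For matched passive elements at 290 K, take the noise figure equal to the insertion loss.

Convert to linear (a loss of L dB is a gain of −L dB): F_i = 10^(NF_i/10), G_i = 10^(G_i,dB/10)
  Stage 1: F_1 = 10^(2.81/10) = 1.910, G_1 = 10^(−2.81/10) = 0.5236
  Stage 2: F_2 = 10^(2.19/10) = 1.656, G_2 = 10^(18.9/10) = 77.62
  Stage 3: F_3 = 10^(6.23/10) = 4.198, G_3 = 10^(−4.58/10) = 0.3483
Friis cascade:
  F = 1.910 + (1.656 − 1)/0.5236 + (4.198 − 1)/40.64 = 3.241
NF = 10 log₁₀(3.241) = 5.11 dB

5.11 dB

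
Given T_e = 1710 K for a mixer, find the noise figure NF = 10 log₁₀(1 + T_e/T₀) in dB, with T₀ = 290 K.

8.39 dB

F = 1 + T_e/T₀ = 1 + 1710/290 = 6.89655
NF = 10 log₁₀(6.89655) = 8.39 dB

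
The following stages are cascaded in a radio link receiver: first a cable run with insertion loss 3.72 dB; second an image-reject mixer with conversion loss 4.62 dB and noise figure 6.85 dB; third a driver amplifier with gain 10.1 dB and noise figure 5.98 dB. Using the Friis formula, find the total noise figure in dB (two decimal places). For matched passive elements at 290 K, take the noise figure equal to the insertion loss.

15.00 dB

Convert to linear (a loss of L dB is a gain of −L dB): F_i = 10^(NF_i/10), G_i = 10^(G_i,dB/10)
  Stage 1: F_1 = 10^(3.72/10) = 2.355, G_1 = 10^(−3.72/10) = 0.4246
  Stage 2: F_2 = 10^(6.85/10) = 4.842, G_2 = 10^(−4.62/10) = 0.3451
  Stage 3: F_3 = 10^(5.98/10) = 3.963, G_3 = 10^(10.1/10) = 10.23
Friis cascade:
  F = 2.355 + (4.842 − 1)/0.4246 + (3.963 − 1)/0.1466 = 31.62
NF = 10 log₁₀(31.62) = 15.00 dB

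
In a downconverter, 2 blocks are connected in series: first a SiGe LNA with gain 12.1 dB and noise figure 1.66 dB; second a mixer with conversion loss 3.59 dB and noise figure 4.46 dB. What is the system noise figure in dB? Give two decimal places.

Convert to linear (a loss of L dB is a gain of −L dB): F_i = 10^(NF_i/10), G_i = 10^(G_i,dB/10)
  Stage 1: F_1 = 10^(1.66/10) = 1.466, G_1 = 10^(12.1/10) = 16.22
  Stage 2: F_2 = 10^(4.46/10) = 2.793, G_2 = 10^(−3.59/10) = 0.4375
Friis cascade:
  F = 1.466 + (2.793 − 1)/16.22 = 1.576
NF = 10 log₁₀(1.576) = 1.98 dB

1.98 dB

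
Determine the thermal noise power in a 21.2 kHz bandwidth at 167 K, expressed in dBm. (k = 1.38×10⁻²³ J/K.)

−133.1 dBm

P_n = kTB = 1.38×10⁻²³ × 167 × 2.12×10⁴ = 4.89×10⁻¹⁷ W
In dBm: 10 log₁₀(4.89×10⁻¹⁷ / 10⁻³) = −133.1 dBm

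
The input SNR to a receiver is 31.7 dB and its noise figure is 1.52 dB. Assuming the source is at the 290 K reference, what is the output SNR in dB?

30.18 dB

By definition F = SNR_in/SNR_out, so in dB: SNR_out = SNR_in − NF
SNR_out = 31.7 − 1.52 = 30.18 dB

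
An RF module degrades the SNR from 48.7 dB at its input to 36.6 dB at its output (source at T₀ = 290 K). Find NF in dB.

12.1 dB

NF (dB) = SNR_in(dB) − SNR_out(dB) when the source is at T₀
NF = 48.7 − 36.6 = 12.1 dB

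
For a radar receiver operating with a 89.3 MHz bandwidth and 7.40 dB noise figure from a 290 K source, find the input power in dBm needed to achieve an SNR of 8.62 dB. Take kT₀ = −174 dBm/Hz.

−78.5 dBm

Sensitivity = −174 + 10 log₁₀(B) + NF + SNR_min
= −174 + 79.51 + 7.40 + 8.62
= −78.47 dBm → −78.5 dBm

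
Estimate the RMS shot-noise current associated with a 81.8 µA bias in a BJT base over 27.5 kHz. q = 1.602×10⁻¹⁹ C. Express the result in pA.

I_n = √(2qI·B)
2qI·B = 2 × 1.602×10⁻¹⁹ × 8.18×10⁻⁵ × 2.75×10⁴ = 7.21×10⁻¹⁹ A²
I_n = √(7.21×10⁻¹⁹) = 8.49×10⁻¹⁰ A = 849 pA

849 pA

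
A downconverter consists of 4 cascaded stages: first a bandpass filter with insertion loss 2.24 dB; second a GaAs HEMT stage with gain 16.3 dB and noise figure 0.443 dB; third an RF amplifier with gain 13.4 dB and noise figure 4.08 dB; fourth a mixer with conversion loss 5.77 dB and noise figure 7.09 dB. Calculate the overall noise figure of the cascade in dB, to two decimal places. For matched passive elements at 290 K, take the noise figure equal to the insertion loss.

2.84 dB

Convert to linear (a loss of L dB is a gain of −L dB): F_i = 10^(NF_i/10), G_i = 10^(G_i,dB/10)
  Stage 1: F_1 = 10^(2.24/10) = 1.675, G_1 = 10^(−2.24/10) = 0.5970
  Stage 2: F_2 = 10^(0.443/10) = 1.107, G_2 = 10^(16.3/10) = 42.66
  Stage 3: F_3 = 10^(4.08/10) = 2.559, G_3 = 10^(13.4/10) = 21.88
  Stage 4: F_4 = 10^(7.09/10) = 5.117, G_4 = 10^(−5.77/10) = 0.2649
Friis cascade:
  F = 1.675 + (1.107 − 1)/0.5970 + (2.559 − 1)/25.47 + (5.117 − 1)/557.2 = 1.923
NF = 10 log₁₀(1.923) = 2.84 dB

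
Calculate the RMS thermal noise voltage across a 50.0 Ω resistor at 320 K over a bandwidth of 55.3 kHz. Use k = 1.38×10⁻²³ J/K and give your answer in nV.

221 nV

V_n = √(4kTRB)
4kTRB = 4 × 1.38×10⁻²³ × 320 × 5.00×10¹ × 5.53×10⁴ = 4.88×10⁻¹⁴ V²
V_n = √(4.88×10⁻¹⁴) = 2.21×10⁻⁷ V = 221 nV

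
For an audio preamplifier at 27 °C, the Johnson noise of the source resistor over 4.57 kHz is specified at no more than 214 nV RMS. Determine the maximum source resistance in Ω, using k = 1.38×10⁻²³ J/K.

T = 27 °C + 273.15 = 300.15 K
Johnson–Nyquist: V_n = √(4kTRB) ⇒ R = V_n² / (4kTB)
4kTB = 4 × 1.38×10⁻²³ × 300.15 × 4.57×10³ = 7.57×10⁻¹⁷
R = (2.14×10⁻⁷)² / 7.57×10⁻¹⁷ = 6.05×10² Ω = 605 Ω

605 Ω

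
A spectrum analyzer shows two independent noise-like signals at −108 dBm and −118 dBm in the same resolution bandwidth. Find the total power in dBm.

−107.6 dBm

Convert to linear, add, convert back:
P₁ = 1.58×10⁻¹⁴ W, P₂ = 1.58×10⁻¹⁵ W
P_tot = 1.74×10⁻¹⁴ W → 10 log₁₀(P_tot / 10⁻³) = −107.6 dBm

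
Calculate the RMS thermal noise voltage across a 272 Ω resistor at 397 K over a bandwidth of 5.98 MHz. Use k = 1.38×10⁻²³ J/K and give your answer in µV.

5.97 µV

V_n = √(4kTRB)
4kTRB = 4 × 1.38×10⁻²³ × 397 × 2.72×10² × 5.98×10⁶ = 3.56×10⁻¹¹ V²
V_n = √(3.56×10⁻¹¹) = 5.97×10⁻⁶ V = 5.97 µV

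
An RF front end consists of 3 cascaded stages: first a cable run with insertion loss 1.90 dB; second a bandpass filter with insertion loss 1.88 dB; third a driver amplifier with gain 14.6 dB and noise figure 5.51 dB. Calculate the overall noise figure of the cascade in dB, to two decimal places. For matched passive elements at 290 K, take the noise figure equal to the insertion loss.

9.29 dB

Convert to linear (a loss of L dB is a gain of −L dB): F_i = 10^(NF_i/10), G_i = 10^(G_i,dB/10)
  Stage 1: F_1 = 10^(1.90/10) = 1.549, G_1 = 10^(−1.90/10) = 0.6457
  Stage 2: F_2 = 10^(1.88/10) = 1.542, G_2 = 10^(−1.88/10) = 0.6486
  Stage 3: F_3 = 10^(5.51/10) = 3.556, G_3 = 10^(14.6/10) = 28.84
Friis cascade:
  F = 1.549 + (1.542 − 1)/0.6457 + (3.556 − 1)/0.4188 = 8.492
NF = 10 log₁₀(8.492) = 9.29 dB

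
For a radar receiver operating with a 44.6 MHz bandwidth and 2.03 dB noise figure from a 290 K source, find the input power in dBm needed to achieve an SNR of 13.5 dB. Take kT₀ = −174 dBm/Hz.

−82.0 dBm

Sensitivity = −174 + 10 log₁₀(B) + NF + SNR_min
= −174 + 76.49 + 2.03 + 13.5
= −81.98 dBm → −82.0 dBm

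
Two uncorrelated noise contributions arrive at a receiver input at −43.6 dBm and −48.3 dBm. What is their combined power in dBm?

Convert to linear, add, convert back:
P₁ = 4.37×10⁻⁸ W, P₂ = 1.48×10⁻⁸ W
P_tot = 5.84×10⁻⁸ W → 10 log₁₀(P_tot / 10⁻³) = −42.3 dBm

−42.3 dBm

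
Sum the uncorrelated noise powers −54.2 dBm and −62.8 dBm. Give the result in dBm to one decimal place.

Convert to linear, add, convert back:
P₁ = 3.80×10⁻⁹ W, P₂ = 5.25×10⁻¹⁰ W
P_tot = 4.33×10⁻⁹ W → 10 log₁₀(P_tot / 10⁻³) = −53.6 dBm

−53.6 dBm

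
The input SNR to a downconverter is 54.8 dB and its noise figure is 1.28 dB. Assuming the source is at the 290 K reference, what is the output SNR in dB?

53.52 dB

By definition F = SNR_in/SNR_out, so in dB: SNR_out = SNR_in − NF
SNR_out = 54.8 − 1.28 = 53.52 dB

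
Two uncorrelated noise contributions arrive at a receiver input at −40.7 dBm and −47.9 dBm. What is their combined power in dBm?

Convert to linear, add, convert back:
P₁ = 8.51×10⁻⁸ W, P₂ = 1.62×10⁻⁸ W
P_tot = 1.01×10⁻⁷ W → 10 log₁₀(P_tot / 10⁻³) = −39.9 dBm

−39.9 dBm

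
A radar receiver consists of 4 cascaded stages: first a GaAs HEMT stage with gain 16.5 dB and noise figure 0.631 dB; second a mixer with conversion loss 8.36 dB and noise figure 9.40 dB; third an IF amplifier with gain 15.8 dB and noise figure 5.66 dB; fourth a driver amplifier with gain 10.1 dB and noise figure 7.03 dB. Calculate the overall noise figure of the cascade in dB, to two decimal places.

Convert to linear (a loss of L dB is a gain of −L dB): F_i = 10^(NF_i/10), G_i = 10^(G_i,dB/10)
  Stage 1: F_1 = 10^(0.631/10) = 1.156, G_1 = 10^(16.5/10) = 44.67
  Stage 2: F_2 = 10^(9.40/10) = 8.710, G_2 = 10^(−8.36/10) = 0.1459
  Stage 3: F_3 = 10^(5.66/10) = 3.681, G_3 = 10^(15.8/10) = 38.02
  Stage 4: F_4 = 10^(7.03/10) = 5.047, G_4 = 10^(10.1/10) = 10.23
Friis cascade:
  F = 1.156 + (8.710 − 1)/44.67 + (3.681 − 1)/6.516 + (5.047 − 1)/247.7 = 1.757
NF = 10 log₁₀(1.757) = 2.45 dB

2.45 dB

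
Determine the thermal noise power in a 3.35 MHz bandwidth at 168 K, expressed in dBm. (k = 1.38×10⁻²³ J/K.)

P_n = kTB = 1.38×10⁻²³ × 168 × 3.35×10⁶ = 7.77×10⁻¹⁵ W
In dBm: 10 log₁₀(7.77×10⁻¹⁵ / 10⁻³) = −111.1 dBm

−111.1 dBm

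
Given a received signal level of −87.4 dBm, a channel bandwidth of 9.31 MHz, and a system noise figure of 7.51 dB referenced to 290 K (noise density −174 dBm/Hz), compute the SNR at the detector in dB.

9.4 dB

Noise floor: N = −174 + 10 log₁₀(B) + NF
10 log₁₀(9.31×10⁶) = 69.69 dB
N = −174 + 69.69 + 7.51 = −96.80 dBm
SNR = P_sig − N = −87.4 − (−96.80) = 9.40 dB → 9.4 dB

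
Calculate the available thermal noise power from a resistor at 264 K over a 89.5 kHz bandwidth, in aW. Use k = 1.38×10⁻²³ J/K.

P_n = kTB = 1.38×10⁻²³ × 264 × 8.95×10⁴ = 3.26×10⁻¹⁶ W = 326 aW

326 aW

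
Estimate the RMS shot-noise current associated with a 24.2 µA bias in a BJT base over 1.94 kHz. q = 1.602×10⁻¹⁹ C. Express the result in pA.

123 pA

I_n = √(2qI·B)
2qI·B = 2 × 1.602×10⁻¹⁹ × 2.42×10⁻⁵ × 1.94×10³ = 1.50×10⁻²⁰ A²
I_n = √(1.50×10⁻²⁰) = 1.23×10⁻¹⁰ A = 123 pA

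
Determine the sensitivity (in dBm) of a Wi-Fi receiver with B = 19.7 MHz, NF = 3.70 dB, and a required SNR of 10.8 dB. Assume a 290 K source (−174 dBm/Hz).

Sensitivity = −174 + 10 log₁₀(B) + NF + SNR_min
= −174 + 72.94 + 3.70 + 10.8
= −86.56 dBm → −86.6 dBm

−86.6 dBm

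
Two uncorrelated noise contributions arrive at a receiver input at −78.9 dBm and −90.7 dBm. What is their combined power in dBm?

−78.6 dBm

Convert to linear, add, convert back:
P₁ = 1.29×10⁻¹¹ W, P₂ = 8.51×10⁻¹³ W
P_tot = 1.37×10⁻¹¹ W → 10 log₁₀(P_tot / 10⁻³) = −78.6 dBm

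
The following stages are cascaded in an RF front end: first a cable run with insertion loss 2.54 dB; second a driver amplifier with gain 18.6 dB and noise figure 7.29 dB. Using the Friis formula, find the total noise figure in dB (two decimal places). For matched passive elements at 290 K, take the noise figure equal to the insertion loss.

Convert to linear (a loss of L dB is a gain of −L dB): F_i = 10^(NF_i/10), G_i = 10^(G_i,dB/10)
  Stage 1: F_1 = 10^(2.54/10) = 1.795, G_1 = 10^(−2.54/10) = 0.5572
  Stage 2: F_2 = 10^(7.29/10) = 5.358, G_2 = 10^(18.6/10) = 72.44
Friis cascade:
  F = 1.795 + (5.358 − 1)/0.5572 = 9.616
NF = 10 log₁₀(9.616) = 9.83 dB

9.83 dB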